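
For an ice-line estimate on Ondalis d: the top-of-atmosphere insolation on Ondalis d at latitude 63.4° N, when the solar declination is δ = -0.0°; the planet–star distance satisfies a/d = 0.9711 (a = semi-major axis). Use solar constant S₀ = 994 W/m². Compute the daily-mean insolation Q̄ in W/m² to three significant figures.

Q̄ ≈ 134 W/m²

cos H₀ = −tan(+63.4°) tan(-0.000°) = 0.0000, H₀ = 1.5708 rad.
Bracket: H₀ sin φ sin δ + cos φ cos δ sin H₀ = 1.5708×0.89415×-0.00000 + 0.44776×1.00000×1.00000 = -0.000000 + 0.447760 = 0.447760.
Inverse-square distance factor (a/d)² = 0.9711² = 0.943035.
Q̄ = (S₀/π) × 0.943035 × [bracket] = (994/π) × 0.943035 × 0.447760 = 133.6 W/m².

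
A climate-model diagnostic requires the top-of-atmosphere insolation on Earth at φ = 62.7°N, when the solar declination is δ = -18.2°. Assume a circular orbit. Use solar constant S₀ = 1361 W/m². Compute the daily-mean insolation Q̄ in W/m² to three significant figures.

Q̄ ≈ 39.7 W/m²

cos H₀ = −tan(+62.7°) tan(-18.200°) = 0.6370, H₀ = 0.8802 rad.
Bracket: H₀ sin φ sin δ + cos φ cos δ sin H₀ = 0.8802×0.88862×-0.31233 + 0.45865×0.94997×0.77086 = -0.244293 + 0.335867 = 0.091574.
Q̄ = (S₀/π) × [bracket] = (1361/π) × 0.091574 = 39.67 W/m².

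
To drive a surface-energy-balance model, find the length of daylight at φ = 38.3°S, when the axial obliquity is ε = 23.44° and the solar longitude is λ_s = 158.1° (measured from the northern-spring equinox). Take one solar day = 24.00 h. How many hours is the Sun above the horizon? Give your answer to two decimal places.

Solar declination: sin δ = sin ε · sin λ_s = sin 23.44° × sin 158.1° = 0.14837, so δ = +8.532°.
cos H₀ = −tan φ · tan δ = −tan(-38.3°) × tan(+8.532°) = 0.1185, so H₀ = 1.4520 rad = 83.20°.
Daylight = 2H₀/(2π) × 24.00 h = (1.4520/π) × 24.00 = 11.09 h.

11.09 h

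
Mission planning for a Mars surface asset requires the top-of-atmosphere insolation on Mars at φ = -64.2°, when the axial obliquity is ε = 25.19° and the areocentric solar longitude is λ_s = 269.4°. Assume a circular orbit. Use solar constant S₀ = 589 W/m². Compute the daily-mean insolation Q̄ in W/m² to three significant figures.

Q̄ ≈ 226 W/m²

sin δ = sin 25.19° × sin 269.4° = -0.42560, so δ = -25.189°.
cos H₀ = −tan(-64.2°) tan(-25.189°) = -0.9729, H₀ = 2.9083 rad.
Bracket: H₀ sin φ sin δ + cos φ cos δ sin H₀ = 2.9083×-0.90032×-0.42560 + 0.43523×0.90491×0.23121 = 1.114391 + 0.091061 = 1.205452.
Q̄ = (S₀/π) × [bracket] = (589/π) × 1.205452 = 226.0 W/m².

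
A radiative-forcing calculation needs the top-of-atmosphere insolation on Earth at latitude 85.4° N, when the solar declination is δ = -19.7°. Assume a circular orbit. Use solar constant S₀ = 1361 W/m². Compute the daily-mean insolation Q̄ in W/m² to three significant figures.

cos H₀ = −tan(+85.4°) tan(-19.700°) = 4.4502 ≥ 1 ⇒ polar night, H₀ = 0 and Q̄ = 0.

Q̄ ≈ 0.00 W/m²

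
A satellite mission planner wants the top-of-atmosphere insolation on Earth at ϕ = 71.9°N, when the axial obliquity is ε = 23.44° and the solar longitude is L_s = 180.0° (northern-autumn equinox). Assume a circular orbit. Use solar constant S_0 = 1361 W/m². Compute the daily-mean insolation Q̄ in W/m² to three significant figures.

Solar declination: sin δ = sin ε · sin L_s = sin 23.44° × sin 180.0° = 0.00000, so δ = +0.000°.
cos h₀ = −tan(+71.9°) tan(+0.000°) = -0.0000, h₀ = 1.5708 rad.
Bracket: h₀ sin ϕ sin δ + cos ϕ cos δ sin h₀ = 1.5708×0.95052×0.00000 + 0.31068×1.00000×1.00000 = 0.000000 + 0.310680 = 0.310680.
Q̄ = (S_0/π) × [bracket] = (1361/π) × 0.310680 = 134.6 W/m².

Q̄ ≈ 135 W/m²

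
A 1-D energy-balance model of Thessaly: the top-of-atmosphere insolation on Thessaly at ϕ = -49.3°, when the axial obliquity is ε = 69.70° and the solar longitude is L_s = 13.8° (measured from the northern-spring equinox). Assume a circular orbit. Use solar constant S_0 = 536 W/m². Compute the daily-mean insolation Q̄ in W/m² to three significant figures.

Q̄ ≈ 66.9 W/m²

Solar declination: sin δ = sin ε · sin L_s = sin 69.70° × sin 13.8° = 0.22372, so δ = +12.927°.
cos h₀ = −tan(-49.3°) tan(+12.927°) = 0.2669, h₀ = 1.3007 rad.
Bracket: h₀ sin ϕ sin δ + cos ϕ cos δ sin h₀ = 1.3007×-0.75813×0.22372 + 0.65210×0.97465×0.96374 = -0.220610 + 0.612524 = 0.391914.
Q̄ = (S_0/π) × [bracket] = (536/π) × 0.391914 = 66.87 W/m².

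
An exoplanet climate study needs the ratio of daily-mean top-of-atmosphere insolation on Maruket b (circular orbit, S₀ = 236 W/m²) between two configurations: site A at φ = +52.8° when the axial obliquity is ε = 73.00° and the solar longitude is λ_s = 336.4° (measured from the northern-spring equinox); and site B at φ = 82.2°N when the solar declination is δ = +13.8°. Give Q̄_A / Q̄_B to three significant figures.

— Configuration A (φ=+52.8°):
Solar declination: sin δ = sin ε · sin λ_s = sin 73.00° × sin 336.4° = -0.38286, so δ = -22.511°.
cos H₀ = −tan(+52.8°) tan(-22.511°) = 0.5460, H₀ = 0.9932 rad.
Bracket: H₀ sin φ sin δ + cos φ cos δ sin H₀ = 0.9932×0.79653×-0.38286 + 0.60460×0.92381×0.83779 = -0.302886 + 0.467935 = 0.165049.
Q̄ = (S₀/π) × [bracket] = (236/π) × 0.165049 = 12.399 W/m².
— Configuration B (φ=+82.2°):
cos H₀ = −tan(+82.2°) tan(+13.800°) = -1.7931 ≤ −1 ⇒ polar day, H₀ = π.
Bracket: H₀ sin φ sin δ + cos φ cos δ sin H₀ = 3.1416×0.99075×0.23853 + 0.13572×0.97113×0.00000 = 0.742434 + 0.000000 = 0.742434.
Q̄ = (S₀/π) × [bracket] = (236/π) × 0.742434 = 55.772 W/m².
Ratio Q̄_A / Q̄_B = 12.399 / 55.772 = 0.2223.

Q̄_A / Q̄_B ≈ 0.222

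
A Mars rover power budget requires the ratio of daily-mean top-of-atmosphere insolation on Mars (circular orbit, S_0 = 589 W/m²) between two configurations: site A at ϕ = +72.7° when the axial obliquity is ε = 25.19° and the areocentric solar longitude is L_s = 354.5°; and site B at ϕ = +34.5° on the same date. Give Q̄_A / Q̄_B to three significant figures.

Q̄_A / Q̄_B ≈ 0.303

— Configuration A (ϕ=+72.7°):
sin δ = sin 25.19° × sin 354.5° = -0.04079, so δ = -2.338°.
cos h₀ = −tan(+72.7°) tan(-2.338°) = 0.1311, h₀ = 1.4393 rad.
Bracket: h₀ sin ϕ sin δ + cos ϕ cos δ sin h₀ = 1.4393×0.95476×-0.04079 + 0.29737×0.99917×0.99137 = -0.056053 + 0.294559 = 0.238506.
Q̄ = (S_0/π) × [bracket] = (589/π) × 0.238506 = 44.716 W/m².
— Configuration B (ϕ=+34.5°):
cos h₀ = −tan(+34.5°) tan(-2.338°) = 0.0281, h₀ = 1.5427 rad.
Bracket: h₀ sin ϕ sin δ + cos ϕ cos δ sin h₀ = 1.5427×0.56641×-0.04079 + 0.82413×0.99917×0.99961 = -0.035642 + 0.823125 = 0.787483.
Q̄ = (S_0/π) × [bracket] = (589/π) × 0.787483 = 147.64 W/m².
Ratio Q̄_A / Q̄_B = 44.716 / 147.64 = 0.3029.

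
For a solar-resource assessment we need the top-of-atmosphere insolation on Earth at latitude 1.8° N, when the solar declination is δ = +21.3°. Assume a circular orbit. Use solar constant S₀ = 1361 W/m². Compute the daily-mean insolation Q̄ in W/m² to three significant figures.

cos H₀ = −tan(+1.8°) tan(+21.300°) = -0.0123, H₀ = 1.5830 rad.
Bracket: H₀ sin φ sin δ + cos φ cos δ sin H₀ = 1.5830×0.03141×0.36325 + 0.99951×0.93169×0.99992 = 0.018062 + 0.931159 = 0.949221.
Q̄ = (S₀/π) × [bracket] = (1361/π) × 0.949221 = 411.2 W/m².

Q̄ ≈ 411 W/m²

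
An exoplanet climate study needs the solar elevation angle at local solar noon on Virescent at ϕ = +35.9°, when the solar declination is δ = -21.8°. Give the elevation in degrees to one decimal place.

At local noon the hour angle is zero, so the zenith angle equals |ϕ − δ| = |+35.9° − (-21.800°)| = 57.700°.
Elevation = 90° − 57.700° = 32.3°.

32.3°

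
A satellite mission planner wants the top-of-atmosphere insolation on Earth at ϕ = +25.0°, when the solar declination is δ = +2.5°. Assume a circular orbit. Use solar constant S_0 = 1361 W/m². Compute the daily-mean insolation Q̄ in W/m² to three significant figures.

cos h₀ = −tan(+25.0°) tan(+2.500°) = -0.0204, h₀ = 1.5912 rad.
Bracket: h₀ sin ϕ sin δ + cos ϕ cos δ sin h₀ = 1.5912×0.42262×0.04362 + 0.90631×0.99905×0.99979 = 0.029333 + 0.905259 = 0.934592.
Q̄ = (S_0/π) × [bracket] = (1361/π) × 0.934592 = 404.9 W/m².

Q̄ ≈ 405 W/m²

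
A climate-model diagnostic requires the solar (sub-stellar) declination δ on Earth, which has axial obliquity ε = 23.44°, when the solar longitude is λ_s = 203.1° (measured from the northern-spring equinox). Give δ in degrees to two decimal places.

δ = -8.98°

sin δ = sin ε · sin λ_s = sin 23.44° × sin 203.1° = -0.156067.
δ = arcsin(-0.156067) = -8.98°.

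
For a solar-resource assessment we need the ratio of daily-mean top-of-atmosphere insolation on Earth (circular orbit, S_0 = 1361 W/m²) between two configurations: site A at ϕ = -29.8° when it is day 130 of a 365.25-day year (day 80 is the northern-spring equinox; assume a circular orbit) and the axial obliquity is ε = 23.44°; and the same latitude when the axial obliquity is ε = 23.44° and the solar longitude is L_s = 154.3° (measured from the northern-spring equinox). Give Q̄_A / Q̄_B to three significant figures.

— Configuration A (ϕ=-29.8°):
Solar longitude: L_s = 360° × (130 − 80)/365.25 = 49.281°.
sin δ = sin 23.44° × sin 49.281° = 0.30149, so δ = +17.547°.
cos h₀ = −tan(-29.8°) tan(+17.547°) = 0.1811, h₀ = 1.3887 rad.
Bracket: h₀ sin ϕ sin δ + cos ϕ cos δ sin h₀ = 1.3887×-0.49697×0.30149 + 0.86777×0.95347×0.98347 = -0.208071 + 0.813716 = 0.605645.
Q̄ = (S_0/π) × [bracket] = (1361/π) × 0.605645 = 262.38 W/m².
— Configuration B (ϕ=-29.8°):
Solar declination: sin δ = sin ε · sin L_s = sin 23.44° × sin 154.3° = 0.17250, so δ = +9.933°.
cos h₀ = −tan(-29.8°) tan(+9.933°) = 0.1003, h₀ = 1.4703 rad.
Bracket: h₀ sin ϕ sin δ + cos ϕ cos δ sin h₀ = 1.4703×-0.49697×0.17250 + 0.86777×0.98501×0.99496 = -0.126045 + 0.850454 = 0.724409.
Q̄ = (S_0/π) × [bracket] = (1361/π) × 0.724409 = 313.83 W/m².
Ratio Q̄_A / Q̄_B = 262.38 / 313.83 = 0.8361.

Q̄_A / Q̄_B ≈ 0.836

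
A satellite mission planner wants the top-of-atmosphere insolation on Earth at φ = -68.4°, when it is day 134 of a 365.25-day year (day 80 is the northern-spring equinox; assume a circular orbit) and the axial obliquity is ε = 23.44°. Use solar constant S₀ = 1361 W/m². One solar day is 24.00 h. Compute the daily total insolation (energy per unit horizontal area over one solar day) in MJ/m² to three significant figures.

0.728 MJ/m²

Solar longitude: λ_s = 360° × (134 − 80)/365.25 = 53.224°.
sin δ = sin 23.44° × sin 53.224° = 0.31862, so δ = +18.580°.
cos H₀ = −tan(-68.4°) tan(+18.580°) = 0.8490, H₀ = 0.5567 rad.
Bracket: H₀ sin φ sin δ + cos φ cos δ sin H₀ = 0.5567×-0.92978×0.31862 + 0.36812×0.94788×0.52841 = -0.164920 + 0.184380 = 0.019460.
Q̄ = (S₀/π) × [bracket] = (1361/π) × 0.019460 = 8.4305 W/m².
Daily total = Q̄ × 24.00 h × 3600 s/h = 8.4305 × 24.00 × 3600 / 10⁶ = 0.7284 MJ/m².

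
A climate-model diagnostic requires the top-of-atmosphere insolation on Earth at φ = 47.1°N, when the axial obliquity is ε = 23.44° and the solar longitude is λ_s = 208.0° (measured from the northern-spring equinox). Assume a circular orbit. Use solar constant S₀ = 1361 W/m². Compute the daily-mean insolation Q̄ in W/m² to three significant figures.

Solar declination: sin δ = sin ε · sin λ_s = sin 23.44° × sin 208.0° = -0.18675, so δ = -10.763°.
cos H₀ = −tan(+47.1°) tan(-10.763°) = 0.2046, H₀ = 1.3648 rad.
Bracket: H₀ sin φ sin δ + cos φ cos δ sin H₀ = 1.3648×0.73254×-0.18675 + 0.68072×0.98241×0.97885 = -0.186707 + 0.654602 = 0.467895.
Q̄ = (S₀/π) × [bracket] = (1361/π) × 0.467895 = 202.7 W/m².

Q̄ ≈ 203 W/m²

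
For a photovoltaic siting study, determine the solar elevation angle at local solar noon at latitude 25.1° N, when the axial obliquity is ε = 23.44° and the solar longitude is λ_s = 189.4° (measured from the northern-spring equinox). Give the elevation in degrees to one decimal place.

Solar declination: sin δ = sin ε · sin λ_s = sin 23.44° × sin 189.4° = -0.06497, so δ = -3.725°.
At local noon the hour angle is zero, so the zenith angle equals |φ − δ| = |+25.1° − (-3.725°)| = 28.825°.
Elevation = 90° − 28.825° = 61.2°.

61.2°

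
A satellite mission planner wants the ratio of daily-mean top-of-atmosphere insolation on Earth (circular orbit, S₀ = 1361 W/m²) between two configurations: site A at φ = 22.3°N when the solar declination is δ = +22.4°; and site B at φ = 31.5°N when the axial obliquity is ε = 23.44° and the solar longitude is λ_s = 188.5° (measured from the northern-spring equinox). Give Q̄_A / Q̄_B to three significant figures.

— Configuration A (φ=+22.3°):
cos H₀ = −tan(+22.3°) tan(+22.400°) = -0.1690, H₀ = 1.7407 rad.
Bracket: H₀ sin φ sin δ + cos φ cos δ sin H₀ = 1.7407×0.37946×0.38107 + 0.92521×0.92455×0.98561 = 0.251707 + 0.843094 = 1.094801.
Q̄ = (S₀/π) × [bracket] = (1361/π) × 1.094801 = 474.29 W/m².
— Configuration B (φ=+31.5°):
Solar declination: sin δ = sin ε · sin λ_s = sin 23.44° × sin 188.5° = -0.05880, so δ = -3.371°.
cos H₀ = −tan(+31.5°) tan(-3.371°) = 0.0361, H₀ = 1.5347 rad.
Bracket: H₀ sin φ sin δ + cos φ cos δ sin H₀ = 1.5347×0.52250×-0.05880 + 0.85264×0.99827×0.99935 = -0.047151 + 0.850612 = 0.803461.
Q̄ = (S₀/π) × [bracket] = (1361/π) × 0.803461 = 348.08 W/m².
Ratio Q̄_A / Q̄_B = 474.29 / 348.08 = 1.363.

Q̄_A / Q̄_B ≈ 1.36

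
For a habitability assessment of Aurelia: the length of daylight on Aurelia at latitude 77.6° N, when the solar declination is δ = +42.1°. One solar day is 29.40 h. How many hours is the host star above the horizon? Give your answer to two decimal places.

Sunrise equation: cos h₀ = −tan ϕ · tan δ = -4.1097 ≤ −1, so the host star never sets (polar day) and h₀ = π.
Daylight = 2h₀/(2π) × 29.40 h = (3.1416/π) × 29.40 = 29.40 h.

29.40 h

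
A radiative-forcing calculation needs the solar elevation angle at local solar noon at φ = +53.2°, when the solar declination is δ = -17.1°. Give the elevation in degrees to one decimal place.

19.7°

At local noon the hour angle is zero, so the zenith angle equals |φ − δ| = |+53.2° − (-17.100°)| = 70.300°.
Elevation = 90° − 70.300° = 19.7°.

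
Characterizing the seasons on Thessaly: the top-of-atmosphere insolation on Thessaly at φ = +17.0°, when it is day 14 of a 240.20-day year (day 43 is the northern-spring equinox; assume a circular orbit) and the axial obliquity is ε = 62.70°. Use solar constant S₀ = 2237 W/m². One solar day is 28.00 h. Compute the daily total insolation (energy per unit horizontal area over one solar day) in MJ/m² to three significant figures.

Solar longitude: λ_s = 360° × (14 − 43)/240.20 = -43.464°, i.e. -43.464° + 360° = 316.536°.
sin δ = sin 62.70° × sin 316.536° = -0.61128, so δ = -37.682°.
cos H₀ = −tan(+17.0°) tan(-37.682°) = 0.2361, H₀ = 1.3324 rad.
Bracket: H₀ sin φ sin δ + cos φ cos δ sin H₀ = 1.3324×0.29237×-0.61128 + 0.95630×0.79142×0.97172 = -0.238126 + 0.735432 = 0.497306.
Q̄ = (S₀/π) × [bracket] = (2237/π) × 0.497306 = 354.11 W/m².
Daily total = Q̄ × 28.00 h × 3600 s/h = 354.11 × 28.00 × 3600 / 10⁶ = 35.69 MJ/m².

35.7 MJ/m²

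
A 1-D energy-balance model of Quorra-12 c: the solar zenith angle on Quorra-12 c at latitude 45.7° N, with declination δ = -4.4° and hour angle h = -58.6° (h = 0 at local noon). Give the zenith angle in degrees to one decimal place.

cos θ_z = sin ϕ sin δ + cos ϕ cos δ cos h = -0.054907 + 0.362809 = 0.307902.
θ_z = arccos(0.307902) = 72.1°.

θ_z = 72.1°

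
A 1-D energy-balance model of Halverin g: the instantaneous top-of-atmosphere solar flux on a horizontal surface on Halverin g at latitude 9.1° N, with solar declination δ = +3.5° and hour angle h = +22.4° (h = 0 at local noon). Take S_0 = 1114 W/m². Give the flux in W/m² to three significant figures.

cos θ_z = sin ϕ sin δ + cos ϕ cos δ cos h = 0.009655 + 0.911207 = 0.920862.
Flux = S_0 · cos θ_z = 1114 × 0.920862 = 1026 W/m².

1.03e+03 W/m²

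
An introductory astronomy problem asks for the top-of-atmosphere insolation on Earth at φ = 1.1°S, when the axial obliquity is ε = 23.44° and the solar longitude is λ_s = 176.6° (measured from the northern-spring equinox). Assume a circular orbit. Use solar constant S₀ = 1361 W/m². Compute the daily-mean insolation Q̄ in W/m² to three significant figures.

Q̄ ≈ 433 W/m²

Solar declination: sin δ = sin ε · sin λ_s = sin 23.44° × sin 176.6° = 0.02359, so δ = +1.352°.
cos H₀ = −tan(-1.1°) tan(+1.352°) = 0.0005, H₀ = 1.5703 rad.
Bracket: H₀ sin φ sin δ + cos φ cos δ sin H₀ = 1.5703×-0.01920×0.02359 + 0.99982×0.99972×1.00000 = -0.000711 + 0.999540 = 0.998829.
Q̄ = (S₀/π) × [bracket] = (1361/π) × 0.998829 = 432.7 W/m².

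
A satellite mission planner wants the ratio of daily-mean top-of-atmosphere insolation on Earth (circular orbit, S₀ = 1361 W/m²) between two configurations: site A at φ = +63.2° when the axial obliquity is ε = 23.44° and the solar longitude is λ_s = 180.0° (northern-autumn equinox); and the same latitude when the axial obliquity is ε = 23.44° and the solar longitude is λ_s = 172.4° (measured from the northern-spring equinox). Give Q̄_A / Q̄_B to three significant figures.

Q̄_A / Q̄_B ≈ 0.856

— Configuration A (φ=+63.2°):
Solar declination: sin δ = sin ε · sin λ_s = sin 23.44° × sin 180.0° = 0.00000, so δ = +0.000°.
cos H₀ = −tan(+63.2°) tan(+0.000°) = -0.0000, H₀ = 1.5708 rad.
Bracket: H₀ sin φ sin δ + cos φ cos δ sin H₀ = 1.5708×0.89259×0.00000 + 0.45088×1.00000×1.00000 = 0.000000 + 0.450880 = 0.450880.
Q̄ = (S₀/π) × [bracket] = (1361/π) × 0.450880 = 195.33 W/m².
— Configuration B (φ=+63.2°):
Solar declination: sin δ = sin ε · sin λ_s = sin 23.44° × sin 172.4° = 0.05261, so δ = +3.016°.
cos H₀ = −tan(+63.2°) tan(+3.016°) = -0.1043, H₀ = 1.6753 rad.
Bracket: H₀ sin φ sin δ + cos φ cos δ sin H₀ = 1.6753×0.89259×0.05261 + 0.45088×0.99862×0.99455 = 0.078671 + 0.447804 = 0.526475.
Q̄ = (S₀/π) × [bracket] = (1361/π) × 0.526475 = 228.08 W/m².
Ratio Q̄_A / Q̄_B = 195.33 / 228.08 = 0.8564.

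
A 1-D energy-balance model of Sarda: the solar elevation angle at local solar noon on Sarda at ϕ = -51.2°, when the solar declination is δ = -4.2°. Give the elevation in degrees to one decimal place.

At local noon the hour angle is zero, so the zenith angle equals |ϕ − δ| = |-51.2° − (-4.200°)| = 47.000°.
Elevation = 90° − 47.000° = 43.0°.

43.0°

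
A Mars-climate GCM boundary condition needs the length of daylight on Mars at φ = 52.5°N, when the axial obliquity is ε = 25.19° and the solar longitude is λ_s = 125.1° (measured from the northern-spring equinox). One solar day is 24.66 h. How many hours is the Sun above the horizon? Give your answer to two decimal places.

16.30 h

Solar declination: sin δ = sin ε · sin λ_s = sin 25.19° × sin 125.1° = 0.34822, so δ = +20.379°.
cos H₀ = −tan φ · tan δ = −tan(+52.5°) × tan(+20.379°) = -0.4841, so H₀ = 2.0761 rad = 118.95°.
Daylight = 2H₀/(2π) × 24.66 h = (2.0761/π) × 24.66 = 16.30 h.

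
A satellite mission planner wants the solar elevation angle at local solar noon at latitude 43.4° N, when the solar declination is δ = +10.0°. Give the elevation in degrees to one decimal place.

56.6°

At local noon the hour angle is zero, so the zenith angle equals |ϕ − δ| = |+43.4° − (+10.000°)| = 33.400°.
Elevation = 90° − 33.400° = 56.6°.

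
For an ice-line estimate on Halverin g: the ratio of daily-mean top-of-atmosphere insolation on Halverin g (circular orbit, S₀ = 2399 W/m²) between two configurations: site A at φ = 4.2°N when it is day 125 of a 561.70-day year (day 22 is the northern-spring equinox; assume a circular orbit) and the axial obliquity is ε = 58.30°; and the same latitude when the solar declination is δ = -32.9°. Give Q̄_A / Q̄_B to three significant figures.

— Configuration A (φ=+4.2°):
Solar longitude: λ_s = 360° × (125 − 22)/561.70 = 66.014°.
sin δ = sin 58.30° × sin 66.014° = 0.77734, so δ = +51.018°.
cos H₀ = −tan(+4.2°) tan(+51.018°) = -0.0907, H₀ = 1.6617 rad.
Bracket: H₀ sin φ sin δ + cos φ cos δ sin H₀ = 1.6617×0.07324×0.77734 + 0.99731×0.62908×0.99587 = 0.094605 + 0.624797 = 0.719402.
Q̄ = (S₀/π) × [bracket] = (2399/π) × 0.719402 = 549.35 W/m².
— Configuration B (φ=+4.2°):
cos H₀ = −tan(+4.2°) tan(-32.900°) = 0.0475, H₀ = 1.5233 rad.
Bracket: H₀ sin φ sin δ + cos φ cos δ sin H₀ = 1.5233×0.07324×-0.54317 + 0.99731×0.83962×0.99887 = -0.060600 + 0.836415 = 0.775815.
Q̄ = (S₀/π) × [bracket] = (2399/π) × 0.775815 = 592.43 W/m².
Ratio Q̄_A / Q̄_B = 549.35 / 592.43 = 0.9273.

Q̄_A / Q̄_B ≈ 0.927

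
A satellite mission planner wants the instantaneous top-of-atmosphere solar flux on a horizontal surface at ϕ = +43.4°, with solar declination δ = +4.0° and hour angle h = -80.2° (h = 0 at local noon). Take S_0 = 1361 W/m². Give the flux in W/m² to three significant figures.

cos θ_z = sin ϕ sin δ + cos ϕ cos δ cos h = 0.047929 + 0.123369 = 0.171298.
Flux = S_0 · cos θ_z = 1361 × 0.171298 = 233.1 W/m².

233 W/m²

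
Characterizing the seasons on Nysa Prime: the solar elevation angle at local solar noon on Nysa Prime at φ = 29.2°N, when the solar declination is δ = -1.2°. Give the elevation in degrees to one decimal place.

At local noon the hour angle is zero, so the zenith angle equals |φ − δ| = |+29.2° − (-1.200°)| = 30.400°.
Elevation = 90° − 30.400° = 59.6°.

59.6°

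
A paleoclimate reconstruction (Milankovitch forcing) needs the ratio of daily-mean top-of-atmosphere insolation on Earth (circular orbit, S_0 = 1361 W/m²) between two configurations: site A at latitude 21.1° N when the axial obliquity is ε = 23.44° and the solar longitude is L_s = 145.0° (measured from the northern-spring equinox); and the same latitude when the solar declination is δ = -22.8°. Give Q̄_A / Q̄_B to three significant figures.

Q̄_A / Q̄_B ≈ 1.60

— Configuration A (ϕ=+21.1°):
Solar declination: sin δ = sin ε · sin L_s = sin 23.44° × sin 145.0° = 0.22816, so δ = +13.189°.
cos h₀ = −tan(+21.1°) tan(+13.189°) = -0.0904, h₀ = 1.6613 rad.
Bracket: h₀ sin ϕ sin δ + cos ϕ cos δ sin h₀ = 1.6613×0.36000×0.22816 + 0.93295×0.97362×0.99590 = 0.136455 + 0.904615 = 1.041070.
Q̄ = (S_0/π) × [bracket] = (1361/π) × 1.041070 = 451.01 W/m².
— Configuration B (ϕ=+21.1°):
cos h₀ = −tan(+21.1°) tan(-22.800°) = 0.1622, h₀ = 1.4079 rad.
Bracket: h₀ sin ϕ sin δ + cos ϕ cos δ sin h₀ = 1.4079×0.36000×-0.38752 + 0.93295×0.92186×0.98676 = -0.196412 + 0.848662 = 0.652250.
Q̄ = (S_0/π) × [bracket] = (1361/π) × 0.652250 = 282.57 W/m².
Ratio Q̄_A / Q̄_B = 451.01 / 282.57 = 1.596.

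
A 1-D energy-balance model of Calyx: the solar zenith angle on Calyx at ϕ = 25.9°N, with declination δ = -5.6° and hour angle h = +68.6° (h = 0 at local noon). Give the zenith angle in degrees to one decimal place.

cos θ_z = sin ϕ sin δ + cos ϕ cos δ cos h = -0.042624 + 0.326661 = 0.284037.
θ_z = arccos(0.284037) = 73.5°.

θ_z = 73.5°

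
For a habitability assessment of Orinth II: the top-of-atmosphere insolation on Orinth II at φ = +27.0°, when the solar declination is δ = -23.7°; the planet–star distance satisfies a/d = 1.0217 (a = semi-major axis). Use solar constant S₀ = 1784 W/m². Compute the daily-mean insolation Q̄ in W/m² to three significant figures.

Q̄ ≈ 326 W/m²

cos H₀ = −tan(+27.0°) tan(-23.700°) = 0.2237, H₀ = 1.3452 rad.
Bracket: H₀ sin φ sin δ + cos φ cos δ sin H₀ = 1.3452×0.45399×-0.40195 + 0.89101×0.91566×0.97467 = -0.245474 + 0.795196 = 0.549722.
Inverse-square distance factor (a/d)² = 1.0217² = 1.043871.
Q̄ = (S₀/π) × 1.043871 × [bracket] = (1784/π) × 1.043871 × 0.549722 = 325.9 W/m².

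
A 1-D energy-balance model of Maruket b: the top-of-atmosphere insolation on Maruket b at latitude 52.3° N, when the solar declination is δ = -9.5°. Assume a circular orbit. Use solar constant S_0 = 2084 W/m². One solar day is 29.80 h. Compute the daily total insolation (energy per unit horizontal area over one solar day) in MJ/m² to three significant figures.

29.3 MJ/m²

cos h₀ = −tan(+52.3°) tan(-9.500°) = 0.2165, h₀ = 1.3526 rad.
Bracket: h₀ sin ϕ sin δ + cos ϕ cos δ sin h₀ = 1.3526×0.79122×-0.16505 + 0.61153×0.98629×0.97628 = -0.176637 + 0.588839 = 0.412202.
Q̄ = (S_0/π) × [bracket] = (2084/π) × 0.412202 = 273.44 W/m².
Daily total = Q̄ × 29.80 h × 3600 s/h = 273.44 × 29.80 × 3600 / 10⁶ = 29.33 MJ/m².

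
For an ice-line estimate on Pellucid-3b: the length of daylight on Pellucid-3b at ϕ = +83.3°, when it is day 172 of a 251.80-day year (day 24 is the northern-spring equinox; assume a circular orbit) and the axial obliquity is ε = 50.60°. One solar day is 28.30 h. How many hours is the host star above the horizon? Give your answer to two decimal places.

Solar longitude: L_s = 360° × (172 − 24)/251.80 = 211.597°.
sin δ = sin 50.60° × sin 211.597° = -0.40486, so δ = -23.882°.
cos h₀ = −tan ϕ · tan δ = 3.7691 ≥ 1, so the host star never rises (polar night) and h₀ = 0.
Daylight = 2h₀/(2π) × 28.30 h = (0.0000/π) × 28.30 = 0.00 h.

0.00 h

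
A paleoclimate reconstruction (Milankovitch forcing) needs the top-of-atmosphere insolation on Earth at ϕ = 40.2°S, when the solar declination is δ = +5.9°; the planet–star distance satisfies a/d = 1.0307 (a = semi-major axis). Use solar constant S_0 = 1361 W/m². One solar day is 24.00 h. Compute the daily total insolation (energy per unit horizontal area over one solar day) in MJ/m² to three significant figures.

26.2 MJ/m²

cos h₀ = −tan(-40.2°) tan(+5.900°) = 0.0873, h₀ = 1.4834 rad.
Bracket: h₀ sin ϕ sin δ + cos ϕ cos δ sin h₀ = 1.4834×-0.64546×0.10279 + 0.76380×0.99470×0.99618 = -0.098419 + 0.756850 = 0.658431.
Inverse-square distance factor (a/d)² = 1.0307² = 1.062342.
Q̄ = (S_0/π) × 1.062342 × [bracket] = (1361/π) × 1.062342 × 0.658431 = 303.03 W/m².
Daily total = Q̄ × 24.00 h × 3600 s/h = 303.03 × 24.00 × 3600 / 10⁶ = 26.18 MJ/m².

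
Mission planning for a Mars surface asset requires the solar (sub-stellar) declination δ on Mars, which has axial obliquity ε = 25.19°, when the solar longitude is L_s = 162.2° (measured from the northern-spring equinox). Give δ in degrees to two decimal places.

sin δ = sin ε · sin L_s = sin 25.19° × sin 162.2° = 0.130110.
δ = arcsin(0.130110) = +7.48°.

δ = +7.48°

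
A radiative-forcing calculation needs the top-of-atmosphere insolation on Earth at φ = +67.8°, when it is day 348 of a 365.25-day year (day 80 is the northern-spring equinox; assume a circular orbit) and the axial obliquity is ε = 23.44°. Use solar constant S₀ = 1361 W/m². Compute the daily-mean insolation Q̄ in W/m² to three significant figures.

Q̄ ≈ 0.00 W/m²

Solar longitude: λ_s = 360° × (348 − 80)/365.25 = 264.148°.
sin δ = sin 23.44° × sin 264.148° = -0.39572, so δ = -23.311°.
cos H₀ = −tan(+67.8°) tan(-23.311°) = 1.0559 ≥ 1 ⇒ polar night, H₀ = 0 and Q̄ = 0.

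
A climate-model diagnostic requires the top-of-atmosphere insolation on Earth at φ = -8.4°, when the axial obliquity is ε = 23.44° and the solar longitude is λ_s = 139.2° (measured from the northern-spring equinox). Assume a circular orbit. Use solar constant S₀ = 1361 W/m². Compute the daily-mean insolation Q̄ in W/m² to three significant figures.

Q̄ ≈ 388 W/m²

Solar declination: sin δ = sin ε · sin λ_s = sin 23.44° × sin 139.2° = 0.25992, so δ = +15.066°.
cos H₀ = −tan(-8.4°) tan(+15.066°) = 0.0397, H₀ = 1.5310 rad.
Bracket: H₀ sin φ sin δ + cos φ cos δ sin H₀ = 1.5310×-0.14608×0.25992 + 0.98927×0.96563×0.99921 = -0.058131 + 0.954514 = 0.896383.
Q̄ = (S₀/π) × [bracket] = (1361/π) × 0.896383 = 388.3 W/m².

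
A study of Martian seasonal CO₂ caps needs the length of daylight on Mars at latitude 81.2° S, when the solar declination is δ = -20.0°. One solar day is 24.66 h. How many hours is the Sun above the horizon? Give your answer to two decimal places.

Sunrise equation: cos H₀ = −tan φ · tan δ = -2.3511 ≤ −1, so the Sun never sets (polar day) and H₀ = π.
Daylight = 2H₀/(2π) × 24.66 h = (3.1416/π) × 24.66 = 24.66 h.

24.66 h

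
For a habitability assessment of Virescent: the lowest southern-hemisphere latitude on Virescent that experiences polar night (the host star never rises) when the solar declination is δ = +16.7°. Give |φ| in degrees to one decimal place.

Polar night requires cos H₀ = −tan φ tan δ ≥ 1, i.e. tan φ tan δ ≤ −1.
The boundary is |tan φ| · |tan δ| = 1, so |φ| = 90° − |δ| = 90° − 16.7° = 73.3° in the southern hemisphere.

|φ| = 73.3°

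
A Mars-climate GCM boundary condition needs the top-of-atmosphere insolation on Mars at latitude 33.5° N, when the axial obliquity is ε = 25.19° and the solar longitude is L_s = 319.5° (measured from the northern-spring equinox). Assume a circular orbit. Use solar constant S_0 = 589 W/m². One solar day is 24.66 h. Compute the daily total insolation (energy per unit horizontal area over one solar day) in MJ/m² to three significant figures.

9.59 MJ/m²

Solar declination: sin δ = sin ε · sin L_s = sin 25.19° × sin 319.5° = -0.27642, so δ = -16.047°.
cos h₀ = −tan(+33.5°) tan(-16.047°) = 0.1904, h₀ = 1.3793 rad.
Bracket: h₀ sin ϕ sin δ + cos ϕ cos δ sin h₀ = 1.3793×0.55194×-0.27642 + 0.83389×0.96104×0.98171 = -0.210436 + 0.786744 = 0.576308.
Q̄ = (S_0/π) × [bracket] = (589/π) × 0.576308 = 108.05 W/m².
Daily total = Q̄ × 24.66 h × 3600 s/h = 108.05 × 24.66 × 3600 / 10⁶ = 9.592 MJ/m².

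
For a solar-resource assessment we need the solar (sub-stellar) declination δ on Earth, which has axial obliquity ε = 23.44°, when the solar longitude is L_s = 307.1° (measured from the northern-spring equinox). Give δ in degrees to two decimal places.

sin δ = sin ε · sin L_s = sin 23.44° × sin 307.1° = -0.317270.
δ = arcsin(-0.317270) = -18.50°.

δ = -18.50°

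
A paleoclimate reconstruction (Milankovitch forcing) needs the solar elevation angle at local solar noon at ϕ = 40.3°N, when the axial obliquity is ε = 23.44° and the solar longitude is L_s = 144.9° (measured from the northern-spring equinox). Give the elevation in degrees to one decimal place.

62.9°

Solar declination: sin δ = sin ε · sin L_s = sin 23.44° × sin 144.9° = 0.22873, so δ = +13.222°.
At local noon the hour angle is zero, so the zenith angle equals |ϕ − δ| = |+40.3° − (+13.222°)| = 27.078°.
Elevation = 90° − 27.078° = 62.9°.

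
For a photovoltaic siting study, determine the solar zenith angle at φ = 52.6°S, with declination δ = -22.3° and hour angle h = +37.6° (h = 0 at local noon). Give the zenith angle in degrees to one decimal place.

θ_z = 41.7°

cos θ_z = sin φ sin δ + cos φ cos δ cos h = 0.301446 + 0.445227 = 0.746673.
θ_z = arccos(0.746673) = 41.7°.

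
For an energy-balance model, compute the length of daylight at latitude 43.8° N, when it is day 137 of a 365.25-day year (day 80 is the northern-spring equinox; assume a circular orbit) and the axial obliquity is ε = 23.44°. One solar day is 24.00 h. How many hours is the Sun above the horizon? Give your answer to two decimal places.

14.62 h

Solar longitude: λ_s = 360° × (137 − 80)/365.25 = 56.181°.
sin δ = sin 23.44° × sin 56.181° = 0.33048, so δ = +19.298°.
cos H₀ = −tan φ · tan δ = −tan(+43.8°) × tan(+19.298°) = -0.3358, so H₀ = 1.9132 rad = 109.62°.
Daylight = 2H₀/(2π) × 24.00 h = (1.9132/π) × 24.00 = 14.62 h.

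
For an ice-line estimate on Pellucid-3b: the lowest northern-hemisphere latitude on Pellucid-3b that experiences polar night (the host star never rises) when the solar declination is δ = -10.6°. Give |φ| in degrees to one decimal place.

Polar night requires cos H₀ = −tan φ tan δ ≥ 1, i.e. tan φ tan δ ≤ −1.
The boundary is |tan φ| · |tan δ| = 1, so |φ| = 90° − |δ| = 90° − 10.6° = 79.4° in the northern hemisphere.

|φ| = 79.4°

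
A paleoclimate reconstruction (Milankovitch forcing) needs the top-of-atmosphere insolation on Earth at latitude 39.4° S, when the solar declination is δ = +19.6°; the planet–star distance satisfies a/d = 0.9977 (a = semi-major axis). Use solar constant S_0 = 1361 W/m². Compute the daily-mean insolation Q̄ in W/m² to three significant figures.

cos h₀ = −tan(-39.4°) tan(+19.600°) = 0.2925, h₀ = 1.2740 rad.
Bracket: h₀ sin ϕ sin δ + cos ϕ cos δ sin h₀ = 1.2740×-0.63473×0.33545 + 0.77273×0.94206×0.95627 = -0.271260 + 0.696124 = 0.424864.
Inverse-square distance factor (a/d)² = 0.9977² = 0.995405.
Q̄ = (S_0/π) × 0.995405 × [bracket] = (1361/π) × 0.995405 × 0.424864 = 183.2 W/m².

Q̄ ≈ 183 W/m²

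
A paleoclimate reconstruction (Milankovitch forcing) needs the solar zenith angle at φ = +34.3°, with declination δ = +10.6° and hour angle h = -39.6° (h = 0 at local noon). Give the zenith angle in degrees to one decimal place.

θ_z = 43.2°

cos θ_z = sin φ sin δ + cos φ cos δ cos h = 0.103661 + 0.625658 = 0.729319.
θ_z = arccos(0.729319) = 43.2°.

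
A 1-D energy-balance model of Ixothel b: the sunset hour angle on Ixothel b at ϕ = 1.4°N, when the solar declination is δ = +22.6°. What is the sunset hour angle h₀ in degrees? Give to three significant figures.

h₀ = 90.6°

cos h₀ = −tan ϕ · tan δ = −tan(+1.4°) × tan(+22.600°) = -0.0102, so h₀ = 1.5810 rad = 90.58°.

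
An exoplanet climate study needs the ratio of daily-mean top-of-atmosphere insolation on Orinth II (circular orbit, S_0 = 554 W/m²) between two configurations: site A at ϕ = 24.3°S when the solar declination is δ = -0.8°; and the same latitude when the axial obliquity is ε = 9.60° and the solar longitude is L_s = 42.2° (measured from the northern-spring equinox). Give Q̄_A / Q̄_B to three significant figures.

Q̄_A / Q̄_B ≈ 1.10

— Configuration A (ϕ=-24.3°):
cos h₀ = −tan(-24.3°) tan(-0.800°) = -0.0063, h₀ = 1.5771 rad.
Bracket: h₀ sin ϕ sin δ + cos ϕ cos δ sin h₀ = 1.5771×-0.41151×-0.01396 + 0.91140×0.99990×0.99998 = 0.009060 + 0.911291 = 0.920351.
Q̄ = (S_0/π) × [bracket] = (554/π) × 0.920351 = 162.30 W/m².
— Configuration B (ϕ=-24.3°):
Solar declination: sin δ = sin ε · sin L_s = sin 9.60° × sin 42.2° = 0.11202, so δ = +6.432°.
cos h₀ = −tan(-24.3°) tan(+6.432°) = 0.0509, h₀ = 1.5199 rad.
Bracket: h₀ sin ϕ sin δ + cos ϕ cos δ sin h₀ = 1.5199×-0.41151×0.11202 + 0.91140×0.99371×0.99870 = -0.070063 + 0.904490 = 0.834427.
Q̄ = (S_0/π) × [bracket] = (554/π) × 0.834427 = 147.15 W/m².
Ratio Q̄_A / Q̄_B = 162.30 / 147.15 = 1.103.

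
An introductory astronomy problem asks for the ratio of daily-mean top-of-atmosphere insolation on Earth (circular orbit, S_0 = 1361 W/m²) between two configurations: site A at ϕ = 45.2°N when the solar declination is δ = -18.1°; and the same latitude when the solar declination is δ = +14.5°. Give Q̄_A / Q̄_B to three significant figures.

— Configuration A (ϕ=+45.2°):
cos h₀ = −tan(+45.2°) tan(-18.100°) = 0.3291, h₀ = 1.2354 rad.
Bracket: h₀ sin ϕ sin δ + cos ϕ cos δ sin h₀ = 1.2354×0.70957×-0.31068 + 0.70463×0.95052×0.94428 = -0.272343 + 0.632446 = 0.360103.
Q̄ = (S_0/π) × [bracket] = (1361/π) × 0.360103 = 156.00 W/m².
— Configuration B (ϕ=+45.2°):
cos h₀ = −tan(+45.2°) tan(+14.500°) = -0.2604, h₀ = 1.8343 rad.
Bracket: h₀ sin ϕ sin δ + cos ϕ cos δ sin h₀ = 1.8343×0.70957×0.25038 + 0.70463×0.96815×0.96549 = 0.325886 + 0.658645 = 0.984531.
Q̄ = (S_0/π) × [bracket] = (1361/π) × 0.984531 = 426.52 W/m².
Ratio Q̄_A / Q̄_B = 156.00 / 426.52 = 0.3658.

Q̄_A / Q̄_B ≈ 0.366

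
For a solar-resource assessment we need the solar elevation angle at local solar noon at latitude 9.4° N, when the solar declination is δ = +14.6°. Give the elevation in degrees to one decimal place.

84.8°

At local noon the hour angle is zero, so the zenith angle equals |φ − δ| = |+9.4° − (+14.600°)| = 5.200°.
Elevation = 90° − 5.200° = 84.8°.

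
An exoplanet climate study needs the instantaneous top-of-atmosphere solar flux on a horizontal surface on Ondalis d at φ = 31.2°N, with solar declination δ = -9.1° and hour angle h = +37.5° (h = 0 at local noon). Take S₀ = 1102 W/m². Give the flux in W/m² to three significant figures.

cos θ_z = sin φ sin δ + cos φ cos δ cos h = -0.081930 + 0.670065 = 0.588135.
Flux = S₀ · cos θ_z = 1102 × 0.588135 = 648.1 W/m².

648 W/m²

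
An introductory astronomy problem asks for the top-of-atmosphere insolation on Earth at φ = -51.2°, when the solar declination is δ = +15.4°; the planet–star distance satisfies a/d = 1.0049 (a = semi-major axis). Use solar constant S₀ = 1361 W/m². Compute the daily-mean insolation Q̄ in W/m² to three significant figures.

Q̄ ≈ 138 W/m²

cos H₀ = −tan(-51.2°) tan(+15.400°) = 0.3426, H₀ = 1.2211 rad.
Bracket: H₀ sin φ sin δ + cos φ cos δ sin H₀ = 1.2211×-0.77934×0.26556 + 0.62660×0.96410×0.93949 = -0.252721 + 0.567551 = 0.314830.
Inverse-square distance factor (a/d)² = 1.0049² = 1.009824.
Q̄ = (S₀/π) × 1.009824 × [bracket] = (1361/π) × 1.009824 × 0.314830 = 137.7 W/m².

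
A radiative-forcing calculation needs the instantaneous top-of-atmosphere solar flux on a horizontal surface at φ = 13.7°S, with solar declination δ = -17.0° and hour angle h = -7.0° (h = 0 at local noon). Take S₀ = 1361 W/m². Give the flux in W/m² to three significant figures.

1.35e+03 W/m²

cos θ_z = sin φ sin δ + cos φ cos δ cos h = 0.069245 + 0.922172 = 0.991417.
Flux = S₀ · cos θ_z = 1361 × 0.991417 = 1349 W/m².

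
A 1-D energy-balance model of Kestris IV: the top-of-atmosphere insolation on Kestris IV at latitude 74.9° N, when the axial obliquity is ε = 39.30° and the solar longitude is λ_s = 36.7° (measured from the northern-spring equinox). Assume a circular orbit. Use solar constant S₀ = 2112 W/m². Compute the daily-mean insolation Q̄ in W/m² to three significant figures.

Solar declination: sin δ = sin ε · sin λ_s = sin 39.30° × sin 36.7° = 0.37852, so δ = +22.242°.
cos H₀ = −tan(+74.9°) tan(+22.242°) = -1.5157 ≤ −1 ⇒ polar day, H₀ = π.
Bracket: H₀ sin φ sin δ + cos φ cos δ sin H₀ = 3.1416×0.96547×0.37852 + 0.26050×0.92559×0.00000 = 1.148097 + 0.000000 = 1.148097.
Q̄ = (S₀/π) × [bracket] = (2112/π) × 1.148097 = 771.8 W/m².

Q̄ ≈ 772 W/m²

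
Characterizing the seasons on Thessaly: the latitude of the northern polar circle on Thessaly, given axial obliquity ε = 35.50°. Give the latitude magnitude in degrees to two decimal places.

The polar circle is the lowest latitude that experiences at least one full rotation of continuous daylight at the northern-summer solstice; it lies at |ϕ| = 90° − ε = 90° − 35.50° = 54.50°.

54.50°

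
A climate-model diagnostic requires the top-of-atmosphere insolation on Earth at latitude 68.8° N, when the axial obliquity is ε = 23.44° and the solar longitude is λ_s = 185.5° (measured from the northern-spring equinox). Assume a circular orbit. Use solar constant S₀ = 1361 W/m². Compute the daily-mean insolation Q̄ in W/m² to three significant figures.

Q̄ ≈ 133 W/m²

Solar declination: sin δ = sin ε · sin λ_s = sin 23.44° × sin 185.5° = -0.03813, so δ = -2.185°.
cos H₀ = −tan(+68.8°) tan(-2.185°) = 0.0984, H₀ = 1.4723 rad.
Bracket: H₀ sin φ sin δ + cos φ cos δ sin H₀ = 1.4723×0.93232×-0.03813 + 0.36162×0.99927×0.99515 = -0.052339 + 0.359603 = 0.307264.
Q̄ = (S₀/π) × [bracket] = (1361/π) × 0.307264 = 133.1 W/m².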